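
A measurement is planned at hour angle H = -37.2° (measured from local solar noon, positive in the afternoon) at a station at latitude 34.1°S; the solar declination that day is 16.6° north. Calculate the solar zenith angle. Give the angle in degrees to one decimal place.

61.8°

cos θ_z = sin(-34.1°) sin(16.6°) + cos(-34.1°) cos(16.6°) cos(-37.20°) = -0.1602 + 0.6321 = 0.4719.
θ_z = arccos(0.4719) = 61.84°.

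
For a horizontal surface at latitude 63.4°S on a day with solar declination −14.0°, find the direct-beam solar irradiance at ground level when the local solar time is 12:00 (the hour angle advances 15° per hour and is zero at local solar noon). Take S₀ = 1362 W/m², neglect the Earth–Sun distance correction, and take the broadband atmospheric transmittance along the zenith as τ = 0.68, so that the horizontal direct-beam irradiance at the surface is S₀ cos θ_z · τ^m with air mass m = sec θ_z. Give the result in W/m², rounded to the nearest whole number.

490 W/m²

Hour angle H = 15° × (12 − 12) = 0.00°.
cos θ_z = sin φ sin δ + cos φ cos δ cos H = (-0.8942)(-0.2419) + (0.4478)(0.9703)(1.0000) = 0.6508.
Air mass m = 1/cos θ_z = 1/0.6508 = 1.537; τ^m = 0.68^1.537 = 0.5528.
Surface direct beam = 1362 × 0.6508 × 0.5528 = 490.00 W/m².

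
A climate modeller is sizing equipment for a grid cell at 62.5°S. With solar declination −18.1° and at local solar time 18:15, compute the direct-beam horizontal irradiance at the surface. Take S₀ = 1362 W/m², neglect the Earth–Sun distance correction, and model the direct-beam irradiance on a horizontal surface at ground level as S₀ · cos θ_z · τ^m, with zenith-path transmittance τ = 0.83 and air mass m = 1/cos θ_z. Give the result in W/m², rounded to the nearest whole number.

Hour angle H = 15° × (18.25 − 12) = 93.75°.
With φ = -62.5°, δ = -18.1°, H = 93.75°: sin φ sin δ = 0.2756, cos φ cos δ cos H = -0.0287, so cos θ_z = 0.2469.
Air mass m = 1/cos θ_z = 1/0.2469 = 4.050; τ^m = 0.83^4.050 = 0.4702.
Surface direct beam = 1362 × 0.2469 × 0.4702 = 158.12 W/m².

158 W/m²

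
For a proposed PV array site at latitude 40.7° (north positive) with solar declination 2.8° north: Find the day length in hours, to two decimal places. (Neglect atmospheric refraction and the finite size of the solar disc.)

cos H_s = −tan(40.7°) · tan(2.8°) = -0.0421, so H_s = arccos(-0.0421) = 92.41°.
Day length = 2 H_s / 15° h⁻¹ = 184.82° / 15 = 12.321 h.

12.32 hours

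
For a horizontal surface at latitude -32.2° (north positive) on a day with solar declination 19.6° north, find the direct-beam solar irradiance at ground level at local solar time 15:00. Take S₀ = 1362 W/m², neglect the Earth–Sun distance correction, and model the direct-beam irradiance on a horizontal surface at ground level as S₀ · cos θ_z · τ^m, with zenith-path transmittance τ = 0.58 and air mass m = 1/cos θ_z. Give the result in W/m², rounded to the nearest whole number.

127 W/m²

Hour angle H = 15° × (15 − 12) = 45.00°.
With φ = -32.2°, δ = 19.6°, H = 45.00°: sin φ sin δ = -0.1788, cos φ cos δ cos H = 0.5637, so cos θ_z = 0.3849.
Air mass m = 1/cos θ_z = 1/0.3849 = 2.598; τ^m = 0.58^2.598 = 0.2429.
Surface direct beam = 1362 × 0.3849 × 0.2429 = 127.34 W/m².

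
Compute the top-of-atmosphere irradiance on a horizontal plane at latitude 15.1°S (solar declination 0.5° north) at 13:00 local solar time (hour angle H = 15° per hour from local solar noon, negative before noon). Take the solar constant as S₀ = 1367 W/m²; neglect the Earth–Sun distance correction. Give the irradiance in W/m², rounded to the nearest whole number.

1272 W/m²

Hour angle H = 15° × (13 − 12) = 15.00°.
cos θ_z = sin φ sin δ + cos φ cos δ cos H = (-0.2605)(0.0087) + (0.9655)(1.0000)(0.9659) = 0.9303.
Top-of-atmosphere irradiance = S₀ cos θ_z = 1367 × 0.9303 = 1271.72 W/m².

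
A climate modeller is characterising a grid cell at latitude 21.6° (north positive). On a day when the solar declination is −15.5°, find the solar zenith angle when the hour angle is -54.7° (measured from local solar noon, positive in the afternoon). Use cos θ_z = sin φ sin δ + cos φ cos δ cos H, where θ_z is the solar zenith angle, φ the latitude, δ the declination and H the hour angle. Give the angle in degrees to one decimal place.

With φ = 21.6°, δ = -15.5°, H = -54.70°: sin φ sin δ = -0.0984, cos φ cos δ cos H = 0.5177, so cos θ_z = 0.4193.
θ_z = arccos(0.4193) = 65.21°.

65.2°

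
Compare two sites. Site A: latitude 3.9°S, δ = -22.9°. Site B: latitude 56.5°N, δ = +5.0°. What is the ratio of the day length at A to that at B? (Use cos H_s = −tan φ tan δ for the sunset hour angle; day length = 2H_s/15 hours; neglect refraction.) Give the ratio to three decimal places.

0.939

A: H_s = arccos(−tan -3.9° · tan -22.9°) = 91.65°, so 2H_s/15 = 12.2200 h.
B: H_s = arccos(−tan 56.5° · tan 5.0°) = 97.60°, so 2H_s/15 = 13.0133 h.
Ratio A/B = 12.2200 / 13.0133 = 0.9390.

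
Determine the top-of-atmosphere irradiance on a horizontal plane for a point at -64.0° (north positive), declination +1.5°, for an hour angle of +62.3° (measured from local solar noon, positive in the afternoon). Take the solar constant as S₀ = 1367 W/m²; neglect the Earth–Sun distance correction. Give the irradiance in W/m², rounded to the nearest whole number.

With φ = -64.0°, δ = 1.5°, H = 62.30°: sin φ sin δ = -0.0235, cos φ cos δ cos H = 0.2037, so cos θ_z = 0.1802.
Top-of-atmosphere irradiance = S₀ cos θ_z = 1367 × 0.1802 = 246.33 W/m².

246 W/m²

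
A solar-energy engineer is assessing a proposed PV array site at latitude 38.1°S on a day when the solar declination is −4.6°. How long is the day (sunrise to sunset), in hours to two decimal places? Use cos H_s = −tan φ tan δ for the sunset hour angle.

12.48 hours

The sunset hour angle satisfies cos H_s = −tan φ tan δ = -0.0631, giving H_s = 93.62°.
Day length = 2 H_s / 15° h⁻¹ = 187.24° / 15 = 12.483 h.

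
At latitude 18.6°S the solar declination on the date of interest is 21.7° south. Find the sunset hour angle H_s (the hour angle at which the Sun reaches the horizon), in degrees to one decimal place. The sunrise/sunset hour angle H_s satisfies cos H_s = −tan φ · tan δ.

−tan φ tan δ = −(-0.3365)(-0.3979) = -0.1339; H_s = arccos(-0.1339) = 97.70°.

97.7°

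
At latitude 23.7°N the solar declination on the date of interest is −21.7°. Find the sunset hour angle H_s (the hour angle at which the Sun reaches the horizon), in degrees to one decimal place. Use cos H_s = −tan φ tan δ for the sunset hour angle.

cos H_s = −tan(23.7°) · tan(-21.7°) = 0.1747, so H_s = arccos(0.1747) = 79.94°.

79.9°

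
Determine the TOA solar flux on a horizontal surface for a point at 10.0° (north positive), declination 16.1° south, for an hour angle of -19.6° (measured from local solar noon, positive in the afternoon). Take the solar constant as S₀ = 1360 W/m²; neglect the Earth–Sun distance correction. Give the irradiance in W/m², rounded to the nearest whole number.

1147 W/m²

With φ = 10.0°, δ = -16.1°, H = -19.60°: sin φ sin δ = -0.0482, cos φ cos δ cos H = 0.8914, so cos θ_z = 0.8432.
Top-of-atmosphere irradiance = S₀ cos θ_z = 1360 × 0.8432 = 1146.75 W/m².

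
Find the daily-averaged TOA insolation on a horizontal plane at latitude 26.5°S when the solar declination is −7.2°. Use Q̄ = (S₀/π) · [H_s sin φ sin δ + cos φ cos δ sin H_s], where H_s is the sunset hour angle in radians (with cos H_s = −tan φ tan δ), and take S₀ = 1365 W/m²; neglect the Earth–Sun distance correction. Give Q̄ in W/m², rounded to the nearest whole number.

The sunset hour angle satisfies cos H_s = −tan φ tan δ = -0.0630, giving H_s = 93.61°. In radians, H_s = 1.6338.
H_s sin φ sin δ = 1.6338 × -0.4462 × -0.1253 = 0.0913.
cos φ cos δ sin H_s = 0.8949 × 0.9921 × 0.9980 = 0.8861.
Q̄ = (1365/π) × (0.0913 + 0.8861) = 434.49 × 0.9774 = 424.67 W/m².

425 W/m²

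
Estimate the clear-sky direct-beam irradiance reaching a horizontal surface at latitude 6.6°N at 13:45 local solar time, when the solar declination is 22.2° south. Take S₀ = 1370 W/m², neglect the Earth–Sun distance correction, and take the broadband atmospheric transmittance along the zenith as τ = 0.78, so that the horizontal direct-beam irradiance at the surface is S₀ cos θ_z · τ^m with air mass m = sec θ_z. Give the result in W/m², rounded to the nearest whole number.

Hour angle H = 15° × (13.75 − 12) = 26.25°.
With φ = 6.6°, δ = -22.2°, H = 26.25°: sin φ sin δ = -0.0434, cos φ cos δ cos H = 0.8249, so cos θ_z = 0.7815.
Air mass m = 1/cos θ_z = 1/0.7815 = 1.280; τ^m = 0.78^1.280 = 0.7276.
Surface direct beam = 1370 × 0.7815 × 0.7276 = 779.01 W/m².

779 W/m²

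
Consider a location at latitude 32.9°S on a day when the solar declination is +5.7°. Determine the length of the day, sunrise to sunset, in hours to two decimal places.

The sunset hour angle satisfies cos H_s = −tan φ tan δ = 0.0646, giving H_s = 86.30°.
Day length = 2 H_s / 15° h⁻¹ = 172.60° / 15 = 11.507 h.

11.51 hours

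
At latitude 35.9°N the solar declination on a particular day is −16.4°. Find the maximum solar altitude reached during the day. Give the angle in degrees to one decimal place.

37.7°

At local solar noon the hour angle is zero, so the elevation is 90° − |φ − δ| = 90° − |35.9° − (-16.4°)| = 90° − 52.3° = 37.7°.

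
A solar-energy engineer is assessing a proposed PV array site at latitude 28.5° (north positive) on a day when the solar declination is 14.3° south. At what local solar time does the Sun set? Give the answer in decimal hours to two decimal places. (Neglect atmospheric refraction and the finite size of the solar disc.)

17.47 h

The sunset hour angle satisfies cos H_s = −tan φ tan δ = 0.1384, giving H_s = 82.04°.
Sunset is at 12 + H_s/15 = 12 + 5.469 = 17.469 h local solar time.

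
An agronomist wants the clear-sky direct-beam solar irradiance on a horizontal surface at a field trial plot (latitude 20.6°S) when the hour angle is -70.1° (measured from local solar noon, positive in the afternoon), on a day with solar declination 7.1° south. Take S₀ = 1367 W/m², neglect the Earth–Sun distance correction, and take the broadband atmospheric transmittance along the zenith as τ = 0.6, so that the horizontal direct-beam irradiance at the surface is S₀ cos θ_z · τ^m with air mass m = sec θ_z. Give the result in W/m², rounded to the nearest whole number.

119 W/m²

cos θ_z = sin φ sin δ + cos φ cos δ cos H = (-0.3518)(-0.1236) + (0.9361)(0.9923)(0.3404) = 0.3597.
Air mass m = 1/cos θ_z = 1/0.3597 = 2.780; τ^m = 0.6^2.780 = 0.2417.
Surface direct beam = 1367 × 0.3597 × 0.2417 = 118.85 W/m².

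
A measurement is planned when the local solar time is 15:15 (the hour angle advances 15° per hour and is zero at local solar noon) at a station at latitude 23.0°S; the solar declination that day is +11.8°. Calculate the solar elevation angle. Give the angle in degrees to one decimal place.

Hour angle H = 15° × (15.25 − 12) = 48.75°.
cos θ_z = sin(-23.0°) sin(11.8°) + cos(-23.0°) cos(11.8°) cos(48.75°) = -0.0799 + 0.5941 = 0.5142.
θ_z = arccos(0.5142) = 59.06°, so the elevation is 90° − 59.06° = 30.94°.

30.9°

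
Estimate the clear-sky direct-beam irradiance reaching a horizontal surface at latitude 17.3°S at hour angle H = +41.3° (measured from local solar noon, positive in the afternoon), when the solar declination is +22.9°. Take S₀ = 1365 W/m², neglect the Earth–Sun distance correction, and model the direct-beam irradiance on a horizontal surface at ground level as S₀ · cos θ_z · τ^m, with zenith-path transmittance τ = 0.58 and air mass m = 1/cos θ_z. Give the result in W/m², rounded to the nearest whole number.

274 W/m²

With φ = -17.3°, δ = 22.9°, H = 41.30°: sin φ sin δ = -0.1157, cos φ cos δ cos H = 0.6607, so cos θ_z = 0.5450.
Air mass m = 1/cos θ_z = 1/0.5450 = 1.835; τ^m = 0.58^1.835 = 0.3680.
Surface direct beam = 1365 × 0.5450 × 0.3680 = 273.76 W/m².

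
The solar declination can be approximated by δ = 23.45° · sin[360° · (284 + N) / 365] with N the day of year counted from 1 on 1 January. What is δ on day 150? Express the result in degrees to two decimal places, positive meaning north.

+21.75°

360 × (284 + 150) / 365 = 428.055°; sin(428.055°) = 0.9275.
δ = 23.45 × 0.9275 = 21.750° ≈ +21.75°.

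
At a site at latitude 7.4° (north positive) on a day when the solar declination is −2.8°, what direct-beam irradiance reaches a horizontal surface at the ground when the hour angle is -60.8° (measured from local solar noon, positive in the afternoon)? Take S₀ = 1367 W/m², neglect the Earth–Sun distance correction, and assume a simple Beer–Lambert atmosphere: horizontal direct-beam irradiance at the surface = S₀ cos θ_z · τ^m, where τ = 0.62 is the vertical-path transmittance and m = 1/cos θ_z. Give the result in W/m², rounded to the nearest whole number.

239 W/m²

cos θ_z = sin φ sin δ + cos φ cos δ cos H = (0.1288)(-0.0488) + (0.9917)(0.9988)(0.4879) = 0.4770.
Air mass m = 1/cos θ_z = 1/0.4770 = 2.096; τ^m = 0.62^2.096 = 0.3672.
Surface direct beam = 1367 × 0.4770 × 0.3672 = 239.44 W/m².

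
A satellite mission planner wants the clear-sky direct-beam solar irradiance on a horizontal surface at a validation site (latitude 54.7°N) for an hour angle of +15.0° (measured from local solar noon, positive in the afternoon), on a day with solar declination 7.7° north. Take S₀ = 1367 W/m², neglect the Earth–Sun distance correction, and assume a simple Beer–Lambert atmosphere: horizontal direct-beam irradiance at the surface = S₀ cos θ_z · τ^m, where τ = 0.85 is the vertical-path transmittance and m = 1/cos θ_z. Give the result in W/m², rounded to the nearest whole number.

With φ = 54.7°, δ = 7.7°, H = 15.00°: sin φ sin δ = 0.1094, cos φ cos δ cos H = 0.5531, so cos θ_z = 0.6625.
Air mass m = 1/cos θ_z = 1/0.6625 = 1.509; τ^m = 0.85^1.509 = 0.7825.
Surface direct beam = 1367 × 0.6625 × 0.7825 = 708.66 W/m².

709 W/m²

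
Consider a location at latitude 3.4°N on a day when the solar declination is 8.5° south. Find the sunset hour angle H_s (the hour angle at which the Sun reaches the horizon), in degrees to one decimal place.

89.5°

The sunset hour angle satisfies cos H_s = −tan φ tan δ = 0.0089, giving H_s = 89.49°.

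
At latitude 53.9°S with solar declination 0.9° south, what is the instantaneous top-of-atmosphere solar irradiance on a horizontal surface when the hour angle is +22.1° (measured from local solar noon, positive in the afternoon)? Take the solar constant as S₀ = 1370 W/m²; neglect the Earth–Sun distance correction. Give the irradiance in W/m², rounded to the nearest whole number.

cos θ_z = sin(-53.9°) sin(-0.9°) + cos(-53.9°) cos(-0.9°) cos(22.10°) = 0.0127 + 0.5458 = 0.5585.
Top-of-atmosphere irradiance = S₀ cos θ_z = 1370 × 0.5585 = 765.14 W/m².

765 W/m²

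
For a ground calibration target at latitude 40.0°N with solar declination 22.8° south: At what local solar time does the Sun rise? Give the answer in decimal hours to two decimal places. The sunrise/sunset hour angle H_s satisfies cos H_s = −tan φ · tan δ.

cos H_s = −tan(40.0°) · tan(-22.8°) = 0.3527, so H_s = arccos(0.3527) = 69.35°.
Sunrise is at 12 − H_s/15 = 12 − 4.623 = 7.377 h local solar time.

7.38 h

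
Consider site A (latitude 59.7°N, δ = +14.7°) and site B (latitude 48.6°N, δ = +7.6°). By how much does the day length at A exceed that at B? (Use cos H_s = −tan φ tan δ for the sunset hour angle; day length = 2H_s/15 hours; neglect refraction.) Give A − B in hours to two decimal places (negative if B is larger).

+2.40 h

A: H_s = arccos(−tan 59.7° · tan 14.7°) = 116.68°, so 2H_s/15 = 15.5573 h.
B: H_s = arccos(−tan 48.6° · tan 7.6°) = 98.70°, so 2H_s/15 = 13.1600 h.
A − B = 15.5573 − 13.1600 = 2.3973 h.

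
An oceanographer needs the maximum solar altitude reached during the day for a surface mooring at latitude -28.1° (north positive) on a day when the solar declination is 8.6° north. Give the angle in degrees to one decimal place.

At local solar noon the hour angle is zero, so the elevation is 90° − |φ − δ| = 90° − |-28.1° − (8.6°)| = 90° − 36.7° = 53.3°.

53.3°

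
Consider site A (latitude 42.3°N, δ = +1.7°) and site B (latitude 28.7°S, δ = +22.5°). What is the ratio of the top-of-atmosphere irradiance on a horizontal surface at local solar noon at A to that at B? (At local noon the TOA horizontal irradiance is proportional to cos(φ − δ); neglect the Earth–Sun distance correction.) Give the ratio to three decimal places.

1.212

A: cos θ_z = cos(42.3° − (1.7°)) = 0.7593.
B: cos θ_z = cos(-28.7° − (22.5°)) = 0.6266.
Ratio A/B = 0.7593 / 0.6266 = 1.2118.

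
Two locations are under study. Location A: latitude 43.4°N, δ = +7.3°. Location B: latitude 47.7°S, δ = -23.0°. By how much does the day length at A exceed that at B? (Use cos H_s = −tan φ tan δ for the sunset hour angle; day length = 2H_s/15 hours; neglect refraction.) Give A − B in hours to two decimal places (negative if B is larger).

-2.78 h

A: H_s = arccos(−tan 43.4° · tan 7.3°) = 96.96°, so 2H_s/15 = 12.9280 h.
B: H_s = arccos(−tan -47.7° · tan -23.0°) = 117.81°, so 2H_s/15 = 15.7080 h.
A − B = 12.9280 − 15.7080 = -2.7800 h.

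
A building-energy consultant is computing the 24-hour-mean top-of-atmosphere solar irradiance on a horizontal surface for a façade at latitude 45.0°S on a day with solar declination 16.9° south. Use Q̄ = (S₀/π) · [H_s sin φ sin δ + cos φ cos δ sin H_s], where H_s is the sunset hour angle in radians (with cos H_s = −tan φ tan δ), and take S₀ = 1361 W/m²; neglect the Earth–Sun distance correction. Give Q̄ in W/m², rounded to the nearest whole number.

447 W/m²

cos H_s = −tan(-45.0°) · tan(-16.9°) = -0.3038, so H_s = arccos(-0.3038) = 107.69°. In radians, H_s = 1.8795.
H_s sin φ sin δ = 1.8795 × -0.7071 × -0.2907 = 0.3863.
cos φ cos δ sin H_s = 0.7071 × 0.9568 × 0.9527 = 0.6446.
Q̄ = (1361/π) × (0.3863 + 0.6446) = 433.22 × 1.0309 = 446.61 W/m².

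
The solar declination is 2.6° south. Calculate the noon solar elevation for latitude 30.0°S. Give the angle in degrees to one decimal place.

At local solar noon the hour angle is zero, so the elevation is 90° − |φ − δ| = 90° − |-30.0° − (-2.6°)| = 90° − 27.4° = 62.6°.

62.6°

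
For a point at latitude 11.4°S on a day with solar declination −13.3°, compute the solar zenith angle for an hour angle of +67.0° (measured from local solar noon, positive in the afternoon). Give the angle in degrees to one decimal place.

cos θ_z = sin(-11.4°) sin(-13.3°) + cos(-11.4°) cos(-13.3°) cos(67.00°) = 0.0455 + 0.3727 = 0.4182.
θ_z = arccos(0.4182) = 65.28°.

65.3°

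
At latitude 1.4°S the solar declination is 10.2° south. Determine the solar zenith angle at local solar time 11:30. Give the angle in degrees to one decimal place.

11.5°

Hour angle H = 15° × (11.5 − 12) = -7.50°.
With φ = -1.4°, δ = -10.2°, H = -7.50°: sin φ sin δ = 0.0043, cos φ cos δ cos H = 0.9755, so cos θ_z = 0.9798.
θ_z = arccos(0.9798) = 11.54°.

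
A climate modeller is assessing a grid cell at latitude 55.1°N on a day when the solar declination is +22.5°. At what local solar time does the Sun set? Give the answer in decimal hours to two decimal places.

20.43 h

cos H_s = −tan(55.1°) · tan(22.5°) = -0.5938, so H_s = arccos(-0.5938) = 126.43°.
Sunset is at 12 + H_s/15 = 12 + 8.429 = 20.429 h local solar time.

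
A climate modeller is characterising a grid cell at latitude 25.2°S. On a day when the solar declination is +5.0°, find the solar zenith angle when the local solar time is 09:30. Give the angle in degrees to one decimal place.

Hour angle H = 15° × (9.5 − 12) = -37.50°.
cos θ_z = sin φ sin δ + cos φ cos δ cos H = (-0.4258)(0.0872) + (0.9048)(0.9962)(0.7934) = 0.6780.
θ_z = arccos(0.6780) = 47.31°.

47.3°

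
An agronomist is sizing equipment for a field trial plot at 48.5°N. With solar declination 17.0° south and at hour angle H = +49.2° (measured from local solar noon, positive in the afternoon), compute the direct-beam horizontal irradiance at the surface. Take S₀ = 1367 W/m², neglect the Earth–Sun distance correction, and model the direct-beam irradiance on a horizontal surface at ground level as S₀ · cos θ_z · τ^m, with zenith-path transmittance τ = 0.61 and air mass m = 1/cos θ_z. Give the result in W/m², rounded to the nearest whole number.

21 W/m²

cos θ_z = sin(48.5°) sin(-17.0°) + cos(48.5°) cos(-17.0°) cos(49.20°) = -0.2190 + 0.4141 = 0.1951.
Air mass m = 1/cos θ_z = 1/0.1951 = 5.126; τ^m = 0.61^5.126 = 0.0794.
Surface direct beam = 1367 × 0.1951 × 0.0794 = 21.18 W/m².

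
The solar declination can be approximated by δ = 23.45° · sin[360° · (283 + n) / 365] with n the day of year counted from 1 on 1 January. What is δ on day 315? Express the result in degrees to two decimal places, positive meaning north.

-17.91°

360 × (283 + 315) / 365 = 589.808°; sin(589.808°) = -0.7639.
δ = 23.45 × -0.7639 = -17.913° ≈ -17.91°.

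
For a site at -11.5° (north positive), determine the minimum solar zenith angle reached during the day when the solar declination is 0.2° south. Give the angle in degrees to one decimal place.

11.3°

At local solar noon the hour angle is zero, so the zenith angle is |φ − δ| = |-11.5° − (-0.2°)| = 11.3°.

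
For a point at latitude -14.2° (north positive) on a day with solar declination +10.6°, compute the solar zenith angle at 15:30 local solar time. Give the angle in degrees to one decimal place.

Hour angle H = 15° × (15.5 − 12) = 52.50°.
cos θ_z = sin(-14.2°) sin(10.6°) + cos(-14.2°) cos(10.6°) cos(52.50°) = -0.0451 + 0.5801 = 0.5350.
θ_z = arccos(0.5350) = 57.66°.

57.7°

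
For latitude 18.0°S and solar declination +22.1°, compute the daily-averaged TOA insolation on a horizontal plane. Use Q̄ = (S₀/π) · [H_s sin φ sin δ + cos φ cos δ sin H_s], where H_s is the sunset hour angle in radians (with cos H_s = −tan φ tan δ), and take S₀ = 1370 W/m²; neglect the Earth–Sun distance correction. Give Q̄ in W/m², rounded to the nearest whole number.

−tan φ tan δ = −(-0.3249)(0.4061) = 0.1319; H_s = arccos(0.1319) = 82.42°. In radians, H_s = 1.4385.
H_s sin φ sin δ = 1.4385 × -0.3090 × 0.3762 = -0.1672.
cos φ cos δ sin H_s = 0.9511 × 0.9265 × 0.9913 = 0.8735.
Q̄ = (1370/π) × (-0.1672 + 0.8735) = 436.08 × 0.7063 = 308.00 W/m².

308 W/m²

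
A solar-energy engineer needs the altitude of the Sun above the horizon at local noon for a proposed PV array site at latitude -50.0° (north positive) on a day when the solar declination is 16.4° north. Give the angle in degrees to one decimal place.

At local solar noon the hour angle is zero, so the elevation is 90° − |φ − δ| = 90° − |-50.0° − (16.4°)| = 90° − 66.4° = 23.6°.

23.6°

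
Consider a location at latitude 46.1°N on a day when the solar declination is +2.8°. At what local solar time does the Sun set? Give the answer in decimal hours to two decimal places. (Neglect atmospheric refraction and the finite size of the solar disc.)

cos H_s = −tan(46.1°) · tan(2.8°) = -0.0508, so H_s = arccos(-0.0508) = 92.91°.
Sunset is at 12 + H_s/15 = 12 + 6.194 = 18.194 h local solar time.

18.19 h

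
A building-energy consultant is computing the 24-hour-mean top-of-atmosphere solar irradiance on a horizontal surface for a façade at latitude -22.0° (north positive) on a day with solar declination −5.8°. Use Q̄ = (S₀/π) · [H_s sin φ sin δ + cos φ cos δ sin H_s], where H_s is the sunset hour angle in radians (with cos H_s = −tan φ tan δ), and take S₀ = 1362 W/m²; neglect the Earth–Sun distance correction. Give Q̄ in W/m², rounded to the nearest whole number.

426 W/m²

cos H_s = −tan(-22.0°) · tan(-5.8°) = -0.0410, so H_s = arccos(-0.0410) = 92.35°. In radians, H_s = 1.6118.
H_s sin φ sin δ = 1.6118 × -0.3746 × -0.1011 = 0.0610.
cos φ cos δ sin H_s = 0.9272 × 0.9949 × 0.9992 = 0.9217.
Q̄ = (1362/π) × (0.0610 + 0.9217) = 433.54 × 0.9827 = 426.04 W/m².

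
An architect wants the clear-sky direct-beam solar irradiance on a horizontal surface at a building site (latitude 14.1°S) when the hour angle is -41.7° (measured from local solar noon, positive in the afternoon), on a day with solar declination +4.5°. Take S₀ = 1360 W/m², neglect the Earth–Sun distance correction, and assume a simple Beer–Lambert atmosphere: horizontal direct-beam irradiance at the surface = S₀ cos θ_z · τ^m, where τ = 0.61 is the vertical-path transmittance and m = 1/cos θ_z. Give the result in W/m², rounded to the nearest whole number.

cos θ_z = sin φ sin δ + cos φ cos δ cos H = (-0.2436)(0.0785) + (0.9699)(0.9969)(0.7466) = 0.7028.
Air mass m = 1/cos θ_z = 1/0.7028 = 1.423; τ^m = 0.61^1.423 = 0.4949.
Surface direct beam = 1360 × 0.7028 × 0.4949 = 473.03 W/m².

473 W/m²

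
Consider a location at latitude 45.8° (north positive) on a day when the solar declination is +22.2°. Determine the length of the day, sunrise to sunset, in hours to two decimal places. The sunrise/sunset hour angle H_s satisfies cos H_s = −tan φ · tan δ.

cos H_s = −tan(45.8°) · tan(22.2°) = -0.4197, so H_s = arccos(-0.4197) = 114.82°.
Day length = 2 H_s / 15° h⁻¹ = 229.64° / 15 = 15.309 h.

15.31 hours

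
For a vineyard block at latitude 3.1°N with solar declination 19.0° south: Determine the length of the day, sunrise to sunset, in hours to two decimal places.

cos H_s = −tan(3.1°) · tan(-19.0°) = 0.0186, so H_s = arccos(0.0186) = 88.93°.
Day length = 2 H_s / 15° h⁻¹ = 177.86° / 15 = 11.857 h.

11.86 hours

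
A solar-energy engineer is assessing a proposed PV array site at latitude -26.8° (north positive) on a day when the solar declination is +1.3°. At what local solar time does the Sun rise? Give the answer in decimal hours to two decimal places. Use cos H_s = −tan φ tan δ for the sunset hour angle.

6.04 h

cos H_s = −tan(-26.8°) · tan(1.3°) = 0.0115, so H_s = arccos(0.0115) = 89.34°.
Sunrise is at 12 − H_s/15 = 12 − 5.956 = 6.044 h local solar time.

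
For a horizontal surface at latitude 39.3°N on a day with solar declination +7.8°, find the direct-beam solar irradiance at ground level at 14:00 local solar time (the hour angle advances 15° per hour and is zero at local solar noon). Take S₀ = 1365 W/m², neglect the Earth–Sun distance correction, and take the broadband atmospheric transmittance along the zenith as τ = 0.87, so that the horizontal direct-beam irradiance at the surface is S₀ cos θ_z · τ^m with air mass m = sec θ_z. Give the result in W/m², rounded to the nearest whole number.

Hour angle H = 15° × (14 − 12) = 30.00°.
cos θ_z = sin φ sin δ + cos φ cos δ cos H = (0.6334)(0.1357) + (0.7738)(0.9907)(0.8660) = 0.7498.
Air mass m = 1/cos θ_z = 1/0.7498 = 1.334; τ^m = 0.87^1.334 = 0.8305.
Surface direct beam = 1365 × 0.7498 × 0.8305 = 850.00 W/m².

850 W/m²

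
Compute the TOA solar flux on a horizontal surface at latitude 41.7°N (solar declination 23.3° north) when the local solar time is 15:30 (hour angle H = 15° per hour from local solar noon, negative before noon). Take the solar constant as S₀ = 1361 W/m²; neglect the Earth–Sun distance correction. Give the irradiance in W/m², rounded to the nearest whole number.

926 W/m²

Hour angle H = 15° × (15.5 − 12) = 52.50°.
cos θ_z = sin φ sin δ + cos φ cos δ cos H = (0.6652)(0.3955) + (0.7466)(0.9184)(0.6088) = 0.6805.
Top-of-atmosphere irradiance = S₀ cos θ_z = 1361 × 0.6805 = 926.16 W/m².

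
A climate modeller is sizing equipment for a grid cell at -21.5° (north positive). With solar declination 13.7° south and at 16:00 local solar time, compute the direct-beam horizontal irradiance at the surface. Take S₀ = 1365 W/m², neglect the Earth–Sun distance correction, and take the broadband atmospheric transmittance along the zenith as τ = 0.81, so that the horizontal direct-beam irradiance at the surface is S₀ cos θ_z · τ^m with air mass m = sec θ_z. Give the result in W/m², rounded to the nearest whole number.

497 W/m²

Hour angle H = 15° × (16 − 12) = 60.00°.
With φ = -21.5°, δ = -13.7°, H = 60.00°: sin φ sin δ = 0.0868, cos φ cos δ cos H = 0.4520, so cos θ_z = 0.5388.
Air mass m = 1/cos θ_z = 1/0.5388 = 1.856; τ^m = 0.81^1.856 = 0.6763.
Surface direct beam = 1365 × 0.5388 × 0.6763 = 497.39 W/m².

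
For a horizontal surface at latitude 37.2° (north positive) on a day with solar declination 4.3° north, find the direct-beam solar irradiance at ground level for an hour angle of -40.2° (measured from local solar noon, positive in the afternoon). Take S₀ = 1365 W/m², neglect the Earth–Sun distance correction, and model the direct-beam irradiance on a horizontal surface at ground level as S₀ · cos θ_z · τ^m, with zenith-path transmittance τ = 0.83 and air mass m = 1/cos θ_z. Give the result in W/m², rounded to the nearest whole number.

669 W/m²

cos θ_z = sin(37.2°) sin(4.3°) + cos(37.2°) cos(4.3°) cos(-40.20°) = 0.0453 + 0.6067 = 0.6520.
Air mass m = 1/cos θ_z = 1/0.6520 = 1.534; τ^m = 0.83^1.534 = 0.7514.
Surface direct beam = 1365 × 0.6520 × 0.7514 = 668.73 W/m².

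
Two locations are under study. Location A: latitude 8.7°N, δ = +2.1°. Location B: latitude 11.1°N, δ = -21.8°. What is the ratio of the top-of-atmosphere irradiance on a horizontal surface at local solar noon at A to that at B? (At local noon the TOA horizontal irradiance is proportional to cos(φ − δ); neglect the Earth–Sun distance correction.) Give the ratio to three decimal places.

1.183

A: cos θ_z = cos(8.7° − (2.1°)) = 0.9934.
B: cos θ_z = cos(11.1° − (-21.8°)) = 0.8396.
Ratio A/B = 0.9934 / 0.8396 = 1.1832.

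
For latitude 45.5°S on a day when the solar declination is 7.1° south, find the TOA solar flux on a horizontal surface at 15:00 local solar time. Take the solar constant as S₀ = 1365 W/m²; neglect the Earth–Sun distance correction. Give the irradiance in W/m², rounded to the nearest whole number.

792 W/m²

Hour angle H = 15° × (15 − 12) = 45.00°.
cos θ_z = sin φ sin δ + cos φ cos δ cos H = (-0.7133)(-0.1236) + (0.7009)(0.9923)(0.7071) = 0.5800.
Top-of-atmosphere irradiance = S₀ cos θ_z = 1365 × 0.5800 = 791.70 W/m².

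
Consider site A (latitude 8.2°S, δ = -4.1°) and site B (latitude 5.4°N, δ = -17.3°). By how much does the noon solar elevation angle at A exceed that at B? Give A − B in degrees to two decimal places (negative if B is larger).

+18.60°

A: 90° − |-8.2 − (-4.1)| = 85.90°.
B: 90° − |5.4 − (-17.3)| = 67.30°.
A − B = 85.90 − 67.30 = 18.60°.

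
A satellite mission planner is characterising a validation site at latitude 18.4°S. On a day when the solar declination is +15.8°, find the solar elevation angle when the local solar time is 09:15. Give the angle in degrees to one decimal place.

36.9°

Hour angle H = 15° × (9.25 − 12) = -41.25°.
cos θ_z = sin(-18.4°) sin(15.8°) + cos(-18.4°) cos(15.8°) cos(-41.25°) = -0.0859 + 0.6864 = 0.6005.
θ_z = arccos(0.6005) = 53.09°, so the elevation is 90° − 53.09° = 36.91°.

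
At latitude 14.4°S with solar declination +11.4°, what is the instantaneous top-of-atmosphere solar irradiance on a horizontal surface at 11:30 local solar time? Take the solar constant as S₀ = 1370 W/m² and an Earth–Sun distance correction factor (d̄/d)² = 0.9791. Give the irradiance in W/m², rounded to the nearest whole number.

Hour angle H = 15° × (11.5 − 12) = -7.50°.
cos θ_z = sin φ sin δ + cos φ cos δ cos H = (-0.2487)(0.1977) + (0.9686)(0.9803)(0.9914) = 0.8922.
Top-of-atmosphere irradiance = S₀ (d̄/d)² cos θ_z = 1370 × 0.9791 × 0.8922 = 1196.77 W/m².

1197 W/m²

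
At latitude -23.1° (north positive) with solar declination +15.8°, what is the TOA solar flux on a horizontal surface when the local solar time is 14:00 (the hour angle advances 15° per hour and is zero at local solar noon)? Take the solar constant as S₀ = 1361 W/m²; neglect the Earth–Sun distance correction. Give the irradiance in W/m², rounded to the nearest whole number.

Hour angle H = 15° × (14 − 12) = 30.00°.
With φ = -23.1°, δ = 15.8°, H = 30.00°: sin φ sin δ = -0.1068, cos φ cos δ cos H = 0.7665, so cos θ_z = 0.6597.
Top-of-atmosphere irradiance = S₀ cos θ_z = 1361 × 0.6597 = 897.85 W/m².

898 W/m²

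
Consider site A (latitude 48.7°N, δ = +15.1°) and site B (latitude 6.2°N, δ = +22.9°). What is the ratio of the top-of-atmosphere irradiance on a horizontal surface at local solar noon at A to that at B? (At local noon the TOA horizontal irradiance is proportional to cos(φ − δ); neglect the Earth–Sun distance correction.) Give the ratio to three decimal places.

A: cos θ_z = cos(48.7° − (15.1°)) = 0.8329.
B: cos θ_z = cos(6.2° − (22.9°)) = 0.9578.
Ratio A/B = 0.8329 / 0.9578 = 0.8696.

0.870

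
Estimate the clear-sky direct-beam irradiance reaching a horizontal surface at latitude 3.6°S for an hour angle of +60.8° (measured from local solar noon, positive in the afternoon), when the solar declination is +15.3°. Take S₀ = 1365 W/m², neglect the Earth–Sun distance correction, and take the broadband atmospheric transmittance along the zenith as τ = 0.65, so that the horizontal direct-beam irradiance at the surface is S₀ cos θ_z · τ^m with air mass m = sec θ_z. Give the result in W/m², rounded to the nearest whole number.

239 W/m²

cos θ_z = sin φ sin δ + cos φ cos δ cos H = (-0.0628)(0.2639) + (0.9980)(0.9646)(0.4879) = 0.4531.
Air mass m = 1/cos θ_z = 1/0.4531 = 2.207; τ^m = 0.65^2.207 = 0.3865.
Surface direct beam = 1365 × 0.4531 × 0.3865 = 239.04 W/m².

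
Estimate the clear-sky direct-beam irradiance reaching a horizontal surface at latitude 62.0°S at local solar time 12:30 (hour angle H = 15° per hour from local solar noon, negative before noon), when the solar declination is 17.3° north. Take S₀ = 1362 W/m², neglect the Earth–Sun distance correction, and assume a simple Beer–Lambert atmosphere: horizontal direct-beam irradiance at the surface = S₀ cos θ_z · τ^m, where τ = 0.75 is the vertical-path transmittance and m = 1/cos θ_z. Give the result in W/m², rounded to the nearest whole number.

Hour angle H = 15° × (12.5 − 12) = 7.50°.
With φ = -62.0°, δ = 17.3°, H = 7.50°: sin φ sin δ = -0.2626, cos φ cos δ cos H = 0.4444, so cos θ_z = 0.1818.
Air mass m = 1/cos θ_z = 1/0.1818 = 5.501; τ^m = 0.75^5.501 = 0.2055.
Surface direct beam = 1362 × 0.1818 × 0.2055 = 50.88 W/m².

51 W/m²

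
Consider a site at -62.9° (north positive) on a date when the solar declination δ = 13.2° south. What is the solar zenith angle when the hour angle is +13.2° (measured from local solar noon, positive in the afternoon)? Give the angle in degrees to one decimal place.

50.6°

cos θ_z = sin φ sin δ + cos φ cos δ cos H = (-0.8902)(-0.2284) + (0.4555)(0.9736)(0.9736) = 0.6351.
θ_z = arccos(0.6351) = 50.57°.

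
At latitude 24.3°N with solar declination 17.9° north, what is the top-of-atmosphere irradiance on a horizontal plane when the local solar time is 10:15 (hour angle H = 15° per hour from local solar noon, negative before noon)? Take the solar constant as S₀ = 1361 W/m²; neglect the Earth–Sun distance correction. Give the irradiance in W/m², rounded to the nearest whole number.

1231 W/m²

Hour angle H = 15° × (10.25 − 12) = -26.25°.
With φ = 24.3°, δ = 17.9°, H = -26.25°: sin φ sin δ = 0.1265, cos φ cos δ cos H = 0.7778, so cos θ_z = 0.9043.
Top-of-atmosphere irradiance = S₀ cos θ_z = 1361 × 0.9043 = 1230.75 W/m².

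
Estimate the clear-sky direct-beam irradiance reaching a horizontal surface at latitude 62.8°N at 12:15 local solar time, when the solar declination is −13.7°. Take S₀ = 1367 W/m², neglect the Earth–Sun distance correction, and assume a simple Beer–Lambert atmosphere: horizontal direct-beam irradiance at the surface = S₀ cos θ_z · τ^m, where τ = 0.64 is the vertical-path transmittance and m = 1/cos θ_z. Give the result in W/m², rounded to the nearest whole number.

Hour angle H = 15° × (12.25 − 12) = 3.75°.
cos θ_z = sin(62.8°) sin(-13.7°) + cos(62.8°) cos(-13.7°) cos(3.75°) = -0.2106 + 0.4431 = 0.2325.
Air mass m = 1/cos θ_z = 1/0.2325 = 4.301; τ^m = 0.64^4.301 = 0.1467.
Surface direct beam = 1367 × 0.2325 × 0.1467 = 46.63 W/m².

47 W/m²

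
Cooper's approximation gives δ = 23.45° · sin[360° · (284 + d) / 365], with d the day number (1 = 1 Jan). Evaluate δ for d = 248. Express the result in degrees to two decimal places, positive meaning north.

+6.18°

360 × (284 + 248) / 365 = 524.712°; sin(524.712°) = 0.2637.
δ = 23.45 × 0.2637 = 6.184° ≈ +6.18°.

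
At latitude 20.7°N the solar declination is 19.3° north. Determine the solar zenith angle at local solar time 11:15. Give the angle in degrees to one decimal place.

10.7°

Hour angle H = 15° × (11.25 − 12) = -11.25°.
cos θ_z = sin φ sin δ + cos φ cos δ cos H = (0.3535)(0.3305) + (0.9354)(0.9438)(0.9808) = 0.9827.
θ_z = arccos(0.9827) = 10.67°.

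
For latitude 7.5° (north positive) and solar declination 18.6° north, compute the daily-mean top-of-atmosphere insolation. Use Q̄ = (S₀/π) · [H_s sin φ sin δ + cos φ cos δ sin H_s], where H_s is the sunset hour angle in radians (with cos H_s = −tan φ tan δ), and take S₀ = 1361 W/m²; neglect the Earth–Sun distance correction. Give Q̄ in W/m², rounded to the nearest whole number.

436 W/m²

The sunset hour angle satisfies cos H_s = −tan φ tan δ = -0.0443, giving H_s = 92.54°. In radians, H_s = 1.6151.
H_s sin φ sin δ = 1.6151 × 0.1305 × 0.3190 = 0.0672.
cos φ cos δ sin H_s = 0.9914 × 0.9478 × 0.9990 = 0.9387.
Q̄ = (1361/π) × (0.0672 + 0.9387) = 433.22 × 1.0059 = 435.78 W/m².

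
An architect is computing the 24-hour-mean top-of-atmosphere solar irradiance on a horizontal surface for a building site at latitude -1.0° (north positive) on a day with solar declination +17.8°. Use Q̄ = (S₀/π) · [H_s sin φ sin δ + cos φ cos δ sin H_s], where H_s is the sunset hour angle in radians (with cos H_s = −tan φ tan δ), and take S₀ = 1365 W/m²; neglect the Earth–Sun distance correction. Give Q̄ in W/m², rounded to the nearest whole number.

−tan φ tan δ = −(-0.0175)(0.3211) = 0.0056; H_s = arccos(0.0056) = 89.68°. In radians, H_s = 1.5652.
H_s sin φ sin δ = 1.5652 × -0.0175 × 0.3057 = -0.0084.
cos φ cos δ sin H_s = 0.9998 × 0.9521 × 1.0000 = 0.9519.
Q̄ = (1365/π) × (-0.0084 + 0.9519) = 434.49 × 0.9435 = 409.94 W/m².

410 W/m²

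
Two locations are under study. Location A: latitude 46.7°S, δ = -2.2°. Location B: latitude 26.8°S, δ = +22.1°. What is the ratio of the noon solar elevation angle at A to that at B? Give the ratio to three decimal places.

1.107

A: 90° − |-46.7 − (-2.2)| = 45.50°.
B: 90° − |-26.8 − (22.1)| = 41.10°.
Ratio A/B = 45.5000 / 41.1000 = 1.1071.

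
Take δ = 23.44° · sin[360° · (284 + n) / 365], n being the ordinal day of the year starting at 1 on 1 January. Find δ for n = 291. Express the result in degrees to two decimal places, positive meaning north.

-10.69°

360 × (284 + 291) / 365 = 567.123°; sin(567.123°) = -0.4559.
δ = 23.44 × -0.4559 = -10.686° ≈ -10.69°.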